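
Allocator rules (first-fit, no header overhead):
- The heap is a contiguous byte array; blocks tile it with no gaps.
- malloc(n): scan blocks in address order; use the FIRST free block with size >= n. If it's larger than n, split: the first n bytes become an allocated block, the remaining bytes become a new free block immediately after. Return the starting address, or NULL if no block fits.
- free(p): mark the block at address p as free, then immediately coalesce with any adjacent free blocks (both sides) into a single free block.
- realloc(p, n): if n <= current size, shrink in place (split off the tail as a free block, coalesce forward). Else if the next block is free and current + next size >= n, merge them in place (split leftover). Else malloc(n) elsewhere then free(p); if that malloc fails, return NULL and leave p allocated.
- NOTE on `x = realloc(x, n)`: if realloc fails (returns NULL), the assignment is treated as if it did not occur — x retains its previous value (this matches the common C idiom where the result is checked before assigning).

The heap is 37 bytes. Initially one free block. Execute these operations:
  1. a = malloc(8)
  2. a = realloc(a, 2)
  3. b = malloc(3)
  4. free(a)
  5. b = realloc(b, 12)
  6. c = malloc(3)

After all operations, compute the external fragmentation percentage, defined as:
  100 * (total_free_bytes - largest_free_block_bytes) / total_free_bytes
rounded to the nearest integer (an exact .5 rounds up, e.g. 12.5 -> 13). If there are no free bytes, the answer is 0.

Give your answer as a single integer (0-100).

Answer: 9

Derivation:
Op 1: a = malloc(8) -> a = 0; heap: [0-7 ALLOC][8-36 FREE]
Op 2: a = realloc(a, 2) -> a = 0; heap: [0-1 ALLOC][2-36 FREE]
Op 3: b = malloc(3) -> b = 2; heap: [0-1 ALLOC][2-4 ALLOC][5-36 FREE]
Op 4: free(a) -> (freed a); heap: [0-1 FREE][2-4 ALLOC][5-36 FREE]
Op 5: b = realloc(b, 12) -> b = 2; heap: [0-1 FREE][2-13 ALLOC][14-36 FREE]
Op 6: c = malloc(3) -> c = 14; heap: [0-1 FREE][2-13 ALLOC][14-16 ALLOC][17-36 FREE]
Free blocks: [2 20] total_free=22 largest=20 -> 100*(22-20)/22 = 200/22 ≈ 9.091 -> rounds to 9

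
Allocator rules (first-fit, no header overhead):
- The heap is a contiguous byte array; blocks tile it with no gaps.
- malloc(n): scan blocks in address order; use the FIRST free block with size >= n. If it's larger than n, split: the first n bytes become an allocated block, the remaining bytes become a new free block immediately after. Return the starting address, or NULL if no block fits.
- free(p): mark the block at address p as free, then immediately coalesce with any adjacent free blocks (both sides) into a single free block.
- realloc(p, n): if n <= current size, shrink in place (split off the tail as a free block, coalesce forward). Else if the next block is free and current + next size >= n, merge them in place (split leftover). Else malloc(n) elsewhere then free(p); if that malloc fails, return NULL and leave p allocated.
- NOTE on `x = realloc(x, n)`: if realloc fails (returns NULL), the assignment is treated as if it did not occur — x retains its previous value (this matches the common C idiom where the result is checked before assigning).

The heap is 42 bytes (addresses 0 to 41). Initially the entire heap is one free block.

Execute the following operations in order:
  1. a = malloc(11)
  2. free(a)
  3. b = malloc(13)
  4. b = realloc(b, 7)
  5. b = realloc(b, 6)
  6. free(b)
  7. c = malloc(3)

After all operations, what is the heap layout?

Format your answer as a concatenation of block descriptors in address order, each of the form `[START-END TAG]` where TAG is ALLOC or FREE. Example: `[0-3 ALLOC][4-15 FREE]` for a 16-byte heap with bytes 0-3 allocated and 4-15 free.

Op 1: a = malloc(11) -> a = 0; heap: [0-10 ALLOC][11-41 FREE]
Op 2: free(a) -> (freed a); heap: [0-41 FREE]
Op 3: b = malloc(13) -> b = 0; heap: [0-12 ALLOC][13-41 FREE]
Op 4: b = realloc(b, 7) -> b = 0; heap: [0-6 ALLOC][7-41 FREE]
Op 5: b = realloc(b, 6) -> b = 0; heap: [0-5 ALLOC][6-41 FREE]
Op 6: free(b) -> (freed b); heap: [0-41 FREE]
Op 7: c = malloc(3) -> c = 0; heap: [0-2 ALLOC][3-41 FREE]

Answer: [0-2 ALLOC][3-41 FREE]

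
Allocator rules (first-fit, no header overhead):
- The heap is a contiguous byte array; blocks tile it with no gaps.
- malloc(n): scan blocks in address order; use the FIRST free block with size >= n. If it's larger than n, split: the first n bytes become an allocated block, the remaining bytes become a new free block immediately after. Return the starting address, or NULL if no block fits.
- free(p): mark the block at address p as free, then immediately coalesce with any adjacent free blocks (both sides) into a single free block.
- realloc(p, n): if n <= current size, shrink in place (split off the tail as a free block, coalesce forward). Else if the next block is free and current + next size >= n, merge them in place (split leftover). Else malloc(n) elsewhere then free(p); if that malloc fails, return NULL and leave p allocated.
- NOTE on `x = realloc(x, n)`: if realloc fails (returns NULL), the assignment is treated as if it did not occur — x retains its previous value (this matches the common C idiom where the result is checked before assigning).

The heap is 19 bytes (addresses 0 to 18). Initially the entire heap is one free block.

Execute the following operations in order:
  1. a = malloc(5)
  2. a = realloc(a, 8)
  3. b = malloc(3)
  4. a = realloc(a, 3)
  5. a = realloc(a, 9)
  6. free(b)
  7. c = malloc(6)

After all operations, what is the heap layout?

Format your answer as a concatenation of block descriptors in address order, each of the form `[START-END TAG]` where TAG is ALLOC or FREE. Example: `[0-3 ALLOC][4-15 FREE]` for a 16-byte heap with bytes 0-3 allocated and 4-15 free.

Op 1: a = malloc(5) -> a = 0; heap: [0-4 ALLOC][5-18 FREE]
Op 2: a = realloc(a, 8) -> a = 0; heap: [0-7 ALLOC][8-18 FREE]
Op 3: b = malloc(3) -> b = 8; heap: [0-7 ALLOC][8-10 ALLOC][11-18 FREE]
Op 4: a = realloc(a, 3) -> a = 0; heap: [0-2 ALLOC][3-7 FREE][8-10 ALLOC][11-18 FREE]
Op 5: a = realloc(a, 9) -> NULL (a unchanged); heap: [0-2 ALLOC][3-7 FREE][8-10 ALLOC][11-18 FREE]
Op 6: free(b) -> (freed b); heap: [0-2 ALLOC][3-18 FREE]
Op 7: c = malloc(6) -> c = 3; heap: [0-2 ALLOC][3-8 ALLOC][9-18 FREE]

Answer: [0-2 ALLOC][3-8 ALLOC][9-18 FREE]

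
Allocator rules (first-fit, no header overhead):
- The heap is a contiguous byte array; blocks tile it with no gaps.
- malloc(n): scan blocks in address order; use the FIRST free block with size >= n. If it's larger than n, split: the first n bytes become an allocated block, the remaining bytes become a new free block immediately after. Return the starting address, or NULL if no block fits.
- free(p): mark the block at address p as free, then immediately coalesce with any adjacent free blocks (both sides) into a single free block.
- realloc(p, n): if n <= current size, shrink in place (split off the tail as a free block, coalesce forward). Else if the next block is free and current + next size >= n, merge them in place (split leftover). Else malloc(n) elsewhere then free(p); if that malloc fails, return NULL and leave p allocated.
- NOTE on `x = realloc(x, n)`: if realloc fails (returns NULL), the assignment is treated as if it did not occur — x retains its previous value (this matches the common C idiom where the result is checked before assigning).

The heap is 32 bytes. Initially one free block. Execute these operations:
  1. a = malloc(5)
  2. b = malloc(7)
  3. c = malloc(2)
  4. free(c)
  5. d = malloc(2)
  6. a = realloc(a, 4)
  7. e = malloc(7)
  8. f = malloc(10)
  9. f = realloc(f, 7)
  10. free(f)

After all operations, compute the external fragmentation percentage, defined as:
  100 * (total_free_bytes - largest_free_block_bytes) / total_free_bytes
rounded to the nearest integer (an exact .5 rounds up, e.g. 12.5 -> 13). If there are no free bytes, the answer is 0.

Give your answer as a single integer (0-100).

Answer: 8

Derivation:
Op 1: a = malloc(5) -> a = 0; heap: [0-4 ALLOC][5-31 FREE]
Op 2: b = malloc(7) -> b = 5; heap: [0-4 ALLOC][5-11 ALLOC][12-31 FREE]
Op 3: c = malloc(2) -> c = 12; heap: [0-4 ALLOC][5-11 ALLOC][12-13 ALLOC][14-31 FREE]
Op 4: free(c) -> (freed c); heap: [0-4 ALLOC][5-11 ALLOC][12-31 FREE]
Op 5: d = malloc(2) -> d = 12; heap: [0-4 ALLOC][5-11 ALLOC][12-13 ALLOC][14-31 FREE]
Op 6: a = realloc(a, 4) -> a = 0; heap: [0-3 ALLOC][4-4 FREE][5-11 ALLOC][12-13 ALLOC][14-31 FREE]
Op 7: e = malloc(7) -> e = 14; heap: [0-3 ALLOC][4-4 FREE][5-11 ALLOC][12-13 ALLOC][14-20 ALLOC][21-31 FREE]
Op 8: f = malloc(10) -> f = 21; heap: [0-3 ALLOC][4-4 FREE][5-11 ALLOC][12-13 ALLOC][14-20 ALLOC][21-30 ALLOC][31-31 FREE]
Op 9: f = realloc(f, 7) -> f = 21; heap: [0-3 ALLOC][4-4 FREE][5-11 ALLOC][12-13 ALLOC][14-20 ALLOC][21-27 ALLOC][28-31 FREE]
Op 10: free(f) -> (freed f); heap: [0-3 ALLOC][4-4 FREE][5-11 ALLOC][12-13 ALLOC][14-20 ALLOC][21-31 FREE]
Free blocks: [1 11] total_free=12 largest=11 -> 100*(12-11)/12 = 100/12 ≈ 8.333 -> rounds to 8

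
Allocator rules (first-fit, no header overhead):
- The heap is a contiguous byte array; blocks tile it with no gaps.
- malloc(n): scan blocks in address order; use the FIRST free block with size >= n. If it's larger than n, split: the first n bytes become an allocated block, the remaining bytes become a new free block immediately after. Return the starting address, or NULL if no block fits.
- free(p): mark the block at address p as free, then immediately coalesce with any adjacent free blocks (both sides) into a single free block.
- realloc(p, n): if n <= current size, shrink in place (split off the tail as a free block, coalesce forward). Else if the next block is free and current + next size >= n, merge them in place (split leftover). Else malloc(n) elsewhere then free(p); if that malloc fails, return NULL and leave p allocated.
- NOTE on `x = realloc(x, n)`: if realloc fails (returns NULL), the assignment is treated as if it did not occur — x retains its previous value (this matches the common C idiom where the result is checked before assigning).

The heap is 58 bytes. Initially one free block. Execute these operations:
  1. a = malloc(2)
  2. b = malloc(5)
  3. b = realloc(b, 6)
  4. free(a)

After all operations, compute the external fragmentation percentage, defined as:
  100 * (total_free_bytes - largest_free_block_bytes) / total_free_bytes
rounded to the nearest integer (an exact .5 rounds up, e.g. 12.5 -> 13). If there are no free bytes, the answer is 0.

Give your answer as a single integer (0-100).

Answer: 4

Derivation:
Op 1: a = malloc(2) -> a = 0; heap: [0-1 ALLOC][2-57 FREE]
Op 2: b = malloc(5) -> b = 2; heap: [0-1 ALLOC][2-6 ALLOC][7-57 FREE]
Op 3: b = realloc(b, 6) -> b = 2; heap: [0-1 ALLOC][2-7 ALLOC][8-57 FREE]
Op 4: free(a) -> (freed a); heap: [0-1 FREE][2-7 ALLOC][8-57 FREE]
Free blocks: [2 50] total_free=52 largest=50 -> 100*(52-50)/52 = 200/52 ≈ 3.846 -> rounds to 4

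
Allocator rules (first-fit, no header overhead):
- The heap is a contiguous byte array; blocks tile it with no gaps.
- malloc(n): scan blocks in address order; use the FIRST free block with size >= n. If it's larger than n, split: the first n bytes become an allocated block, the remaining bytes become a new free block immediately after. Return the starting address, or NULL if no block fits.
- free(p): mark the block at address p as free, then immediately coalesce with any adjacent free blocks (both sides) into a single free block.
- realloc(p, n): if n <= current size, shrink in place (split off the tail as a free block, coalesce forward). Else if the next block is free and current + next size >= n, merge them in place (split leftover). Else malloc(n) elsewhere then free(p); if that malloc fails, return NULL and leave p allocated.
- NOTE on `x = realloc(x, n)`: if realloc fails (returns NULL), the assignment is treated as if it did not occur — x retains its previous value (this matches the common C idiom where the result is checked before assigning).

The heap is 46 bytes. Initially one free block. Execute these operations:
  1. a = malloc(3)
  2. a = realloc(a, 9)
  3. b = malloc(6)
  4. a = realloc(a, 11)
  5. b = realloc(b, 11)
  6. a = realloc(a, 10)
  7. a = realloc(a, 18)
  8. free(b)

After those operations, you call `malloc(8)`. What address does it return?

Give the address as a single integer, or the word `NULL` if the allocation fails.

Op 1: a = malloc(3) -> a = 0; heap: [0-2 ALLOC][3-45 FREE]
Op 2: a = realloc(a, 9) -> a = 0; heap: [0-8 ALLOC][9-45 FREE]
Op 3: b = malloc(6) -> b = 9; heap: [0-8 ALLOC][9-14 ALLOC][15-45 FREE]
Op 4: a = realloc(a, 11) -> a = 15; heap: [0-8 FREE][9-14 ALLOC][15-25 ALLOC][26-45 FREE]
Op 5: b = realloc(b, 11) -> b = 26; heap: [0-14 FREE][15-25 ALLOC][26-36 ALLOC][37-45 FREE]
Op 6: a = realloc(a, 10) -> a = 15; heap: [0-14 FREE][15-24 ALLOC][25-25 FREE][26-36 ALLOC][37-45 FREE]
Op 7: a = realloc(a, 18) -> NULL (a unchanged); heap: [0-14 FREE][15-24 ALLOC][25-25 FREE][26-36 ALLOC][37-45 FREE]
Op 8: free(b) -> (freed b); heap: [0-14 FREE][15-24 ALLOC][25-45 FREE]
malloc(8): first-fit scan over [0-14 FREE][15-24 ALLOC][25-45 FREE] -> 0

Answer: 0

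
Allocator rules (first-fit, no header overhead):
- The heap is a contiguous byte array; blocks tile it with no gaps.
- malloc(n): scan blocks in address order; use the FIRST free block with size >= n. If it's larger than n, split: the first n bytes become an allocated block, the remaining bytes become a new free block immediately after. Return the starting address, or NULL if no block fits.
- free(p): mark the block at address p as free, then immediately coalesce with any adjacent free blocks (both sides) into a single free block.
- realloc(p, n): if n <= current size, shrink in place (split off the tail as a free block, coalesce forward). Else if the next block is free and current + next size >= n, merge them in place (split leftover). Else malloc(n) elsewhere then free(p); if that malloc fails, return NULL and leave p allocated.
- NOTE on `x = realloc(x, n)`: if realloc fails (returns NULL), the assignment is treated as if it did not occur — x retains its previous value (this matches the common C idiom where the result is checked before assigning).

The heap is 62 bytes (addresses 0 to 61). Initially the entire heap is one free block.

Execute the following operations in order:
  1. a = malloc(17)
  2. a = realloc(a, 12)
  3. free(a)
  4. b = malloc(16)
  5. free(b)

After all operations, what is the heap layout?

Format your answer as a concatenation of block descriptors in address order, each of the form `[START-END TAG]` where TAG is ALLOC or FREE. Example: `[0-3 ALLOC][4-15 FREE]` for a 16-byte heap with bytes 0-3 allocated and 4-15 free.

Op 1: a = malloc(17) -> a = 0; heap: [0-16 ALLOC][17-61 FREE]
Op 2: a = realloc(a, 12) -> a = 0; heap: [0-11 ALLOC][12-61 FREE]
Op 3: free(a) -> (freed a); heap: [0-61 FREE]
Op 4: b = malloc(16) -> b = 0; heap: [0-15 ALLOC][16-61 FREE]
Op 5: free(b) -> (freed b); heap: [0-61 FREE]

Answer: [0-61 FREE]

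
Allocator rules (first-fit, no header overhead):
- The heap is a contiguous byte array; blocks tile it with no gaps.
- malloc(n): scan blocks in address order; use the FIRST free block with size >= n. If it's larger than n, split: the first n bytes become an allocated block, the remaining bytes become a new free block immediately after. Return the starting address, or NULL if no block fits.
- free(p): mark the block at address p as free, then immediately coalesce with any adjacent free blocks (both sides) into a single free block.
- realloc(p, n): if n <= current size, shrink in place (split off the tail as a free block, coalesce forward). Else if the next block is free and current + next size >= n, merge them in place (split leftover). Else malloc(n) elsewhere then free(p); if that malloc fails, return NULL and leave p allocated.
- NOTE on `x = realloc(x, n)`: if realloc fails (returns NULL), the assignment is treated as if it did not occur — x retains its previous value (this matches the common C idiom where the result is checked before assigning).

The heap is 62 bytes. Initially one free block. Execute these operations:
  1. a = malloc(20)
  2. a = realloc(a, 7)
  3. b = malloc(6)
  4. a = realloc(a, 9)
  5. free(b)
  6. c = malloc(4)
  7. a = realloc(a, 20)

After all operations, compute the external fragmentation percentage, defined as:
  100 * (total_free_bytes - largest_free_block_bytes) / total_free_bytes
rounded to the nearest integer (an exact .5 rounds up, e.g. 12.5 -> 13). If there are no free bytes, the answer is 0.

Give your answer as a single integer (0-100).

Answer: 24

Derivation:
Op 1: a = malloc(20) -> a = 0; heap: [0-19 ALLOC][20-61 FREE]
Op 2: a = realloc(a, 7) -> a = 0; heap: [0-6 ALLOC][7-61 FREE]
Op 3: b = malloc(6) -> b = 7; heap: [0-6 ALLOC][7-12 ALLOC][13-61 FREE]
Op 4: a = realloc(a, 9) -> a = 13; heap: [0-6 FREE][7-12 ALLOC][13-21 ALLOC][22-61 FREE]
Op 5: free(b) -> (freed b); heap: [0-12 FREE][13-21 ALLOC][22-61 FREE]
Op 6: c = malloc(4) -> c = 0; heap: [0-3 ALLOC][4-12 FREE][13-21 ALLOC][22-61 FREE]
Op 7: a = realloc(a, 20) -> a = 13; heap: [0-3 ALLOC][4-12 FREE][13-32 ALLOC][33-61 FREE]
Free blocks: [9 29] total_free=38 largest=29 -> 100*(38-29)/38 = 900/38 ≈ 23.684 -> rounds to 24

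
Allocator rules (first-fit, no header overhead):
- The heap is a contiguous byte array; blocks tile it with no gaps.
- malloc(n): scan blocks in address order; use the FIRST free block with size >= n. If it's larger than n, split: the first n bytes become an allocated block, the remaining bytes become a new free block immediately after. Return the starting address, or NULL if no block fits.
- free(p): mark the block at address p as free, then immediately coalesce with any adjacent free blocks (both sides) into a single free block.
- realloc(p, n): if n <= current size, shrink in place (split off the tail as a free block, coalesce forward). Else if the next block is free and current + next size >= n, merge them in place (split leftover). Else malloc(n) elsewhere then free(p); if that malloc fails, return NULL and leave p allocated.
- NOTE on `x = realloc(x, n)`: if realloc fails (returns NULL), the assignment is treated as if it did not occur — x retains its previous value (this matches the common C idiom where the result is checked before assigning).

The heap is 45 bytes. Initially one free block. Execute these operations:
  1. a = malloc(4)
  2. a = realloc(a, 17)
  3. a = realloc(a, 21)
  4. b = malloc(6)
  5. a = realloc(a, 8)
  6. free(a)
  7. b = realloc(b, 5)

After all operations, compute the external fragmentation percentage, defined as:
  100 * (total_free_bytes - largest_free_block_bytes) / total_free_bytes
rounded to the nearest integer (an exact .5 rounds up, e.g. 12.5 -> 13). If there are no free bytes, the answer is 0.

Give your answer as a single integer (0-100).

Answer: 48

Derivation:
Op 1: a = malloc(4) -> a = 0; heap: [0-3 ALLOC][4-44 FREE]
Op 2: a = realloc(a, 17) -> a = 0; heap: [0-16 ALLOC][17-44 FREE]
Op 3: a = realloc(a, 21) -> a = 0; heap: [0-20 ALLOC][21-44 FREE]
Op 4: b = malloc(6) -> b = 21; heap: [0-20 ALLOC][21-26 ALLOC][27-44 FREE]
Op 5: a = realloc(a, 8) -> a = 0; heap: [0-7 ALLOC][8-20 FREE][21-26 ALLOC][27-44 FREE]
Op 6: free(a) -> (freed a); heap: [0-20 FREE][21-26 ALLOC][27-44 FREE]
Op 7: b = realloc(b, 5) -> b = 21; heap: [0-20 FREE][21-25 ALLOC][26-44 FREE]
Free blocks: [21 19] total_free=40 largest=21 -> 100*(40-21)/40 = 1900/40 = 47.5 -> rounds to 48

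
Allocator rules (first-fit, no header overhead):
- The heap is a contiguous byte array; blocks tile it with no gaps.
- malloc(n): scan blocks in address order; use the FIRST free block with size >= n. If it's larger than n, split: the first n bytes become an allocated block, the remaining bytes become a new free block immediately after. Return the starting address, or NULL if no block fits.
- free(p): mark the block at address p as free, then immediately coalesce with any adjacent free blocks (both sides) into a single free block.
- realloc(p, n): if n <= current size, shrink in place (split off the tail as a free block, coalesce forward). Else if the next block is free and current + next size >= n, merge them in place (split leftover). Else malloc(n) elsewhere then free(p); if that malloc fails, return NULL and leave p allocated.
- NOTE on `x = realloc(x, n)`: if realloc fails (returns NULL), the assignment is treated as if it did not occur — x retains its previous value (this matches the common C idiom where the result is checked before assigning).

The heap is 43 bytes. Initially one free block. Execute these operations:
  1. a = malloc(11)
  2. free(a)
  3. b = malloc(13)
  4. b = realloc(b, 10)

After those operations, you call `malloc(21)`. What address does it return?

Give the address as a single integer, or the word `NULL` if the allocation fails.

Op 1: a = malloc(11) -> a = 0; heap: [0-10 ALLOC][11-42 FREE]
Op 2: free(a) -> (freed a); heap: [0-42 FREE]
Op 3: b = malloc(13) -> b = 0; heap: [0-12 ALLOC][13-42 FREE]
Op 4: b = realloc(b, 10) -> b = 0; heap: [0-9 ALLOC][10-42 FREE]
malloc(21): first-fit scan over [0-9 ALLOC][10-42 FREE] -> 10

Answer: 10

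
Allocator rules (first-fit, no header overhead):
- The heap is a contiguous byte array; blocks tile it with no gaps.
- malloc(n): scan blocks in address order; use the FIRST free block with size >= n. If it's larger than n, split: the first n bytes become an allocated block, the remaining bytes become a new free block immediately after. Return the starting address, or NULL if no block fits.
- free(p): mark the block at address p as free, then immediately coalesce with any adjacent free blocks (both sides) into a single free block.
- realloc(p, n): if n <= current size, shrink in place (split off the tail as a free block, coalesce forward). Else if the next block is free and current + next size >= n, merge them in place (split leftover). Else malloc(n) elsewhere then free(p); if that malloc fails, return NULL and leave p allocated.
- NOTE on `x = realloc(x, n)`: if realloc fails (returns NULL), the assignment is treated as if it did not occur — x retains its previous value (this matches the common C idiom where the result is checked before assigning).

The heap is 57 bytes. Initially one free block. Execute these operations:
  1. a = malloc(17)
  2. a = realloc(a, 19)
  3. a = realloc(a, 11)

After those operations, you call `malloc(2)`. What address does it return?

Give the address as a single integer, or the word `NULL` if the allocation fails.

Answer: 11

Derivation:
Op 1: a = malloc(17) -> a = 0; heap: [0-16 ALLOC][17-56 FREE]
Op 2: a = realloc(a, 19) -> a = 0; heap: [0-18 ALLOC][19-56 FREE]
Op 3: a = realloc(a, 11) -> a = 0; heap: [0-10 ALLOC][11-56 FREE]
malloc(2): first-fit scan over [0-10 ALLOC][11-56 FREE] -> 11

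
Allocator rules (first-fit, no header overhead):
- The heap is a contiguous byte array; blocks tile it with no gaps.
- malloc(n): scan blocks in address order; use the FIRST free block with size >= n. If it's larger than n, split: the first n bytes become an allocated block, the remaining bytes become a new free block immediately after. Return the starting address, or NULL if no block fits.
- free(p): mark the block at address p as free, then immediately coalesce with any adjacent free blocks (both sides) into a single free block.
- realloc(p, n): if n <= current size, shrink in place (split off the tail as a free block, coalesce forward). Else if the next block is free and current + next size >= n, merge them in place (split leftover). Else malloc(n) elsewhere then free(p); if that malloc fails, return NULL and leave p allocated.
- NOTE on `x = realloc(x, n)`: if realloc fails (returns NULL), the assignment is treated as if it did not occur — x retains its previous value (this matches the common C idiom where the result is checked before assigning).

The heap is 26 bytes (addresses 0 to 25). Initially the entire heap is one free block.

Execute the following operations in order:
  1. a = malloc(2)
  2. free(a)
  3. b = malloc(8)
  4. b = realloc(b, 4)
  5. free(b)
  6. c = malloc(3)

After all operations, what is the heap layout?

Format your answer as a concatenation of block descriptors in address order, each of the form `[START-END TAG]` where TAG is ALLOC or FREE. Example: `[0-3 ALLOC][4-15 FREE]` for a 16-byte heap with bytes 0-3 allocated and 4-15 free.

Answer: [0-2 ALLOC][3-25 FREE]

Derivation:
Op 1: a = malloc(2) -> a = 0; heap: [0-1 ALLOC][2-25 FREE]
Op 2: free(a) -> (freed a); heap: [0-25 FREE]
Op 3: b = malloc(8) -> b = 0; heap: [0-7 ALLOC][8-25 FREE]
Op 4: b = realloc(b, 4) -> b = 0; heap: [0-3 ALLOC][4-25 FREE]
Op 5: free(b) -> (freed b); heap: [0-25 FREE]
Op 6: c = malloc(3) -> c = 0; heap: [0-2 ALLOC][3-25 FREE]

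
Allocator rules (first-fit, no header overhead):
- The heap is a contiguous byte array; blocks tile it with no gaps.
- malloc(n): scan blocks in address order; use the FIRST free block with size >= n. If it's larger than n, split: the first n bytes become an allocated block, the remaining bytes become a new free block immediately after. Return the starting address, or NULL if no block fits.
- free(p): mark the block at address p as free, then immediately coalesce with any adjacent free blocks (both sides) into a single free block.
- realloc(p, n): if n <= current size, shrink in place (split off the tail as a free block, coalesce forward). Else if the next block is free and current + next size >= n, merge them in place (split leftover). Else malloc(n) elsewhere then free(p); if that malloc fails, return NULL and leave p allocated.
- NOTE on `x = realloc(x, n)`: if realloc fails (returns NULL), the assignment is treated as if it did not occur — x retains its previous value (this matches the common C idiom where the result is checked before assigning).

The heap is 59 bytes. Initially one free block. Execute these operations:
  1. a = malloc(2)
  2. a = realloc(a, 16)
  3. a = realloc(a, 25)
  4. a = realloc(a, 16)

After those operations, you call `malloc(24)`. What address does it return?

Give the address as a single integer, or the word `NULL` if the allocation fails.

Op 1: a = malloc(2) -> a = 0; heap: [0-1 ALLOC][2-58 FREE]
Op 2: a = realloc(a, 16) -> a = 0; heap: [0-15 ALLOC][16-58 FREE]
Op 3: a = realloc(a, 25) -> a = 0; heap: [0-24 ALLOC][25-58 FREE]
Op 4: a = realloc(a, 16) -> a = 0; heap: [0-15 ALLOC][16-58 FREE]
malloc(24): first-fit scan over [0-15 ALLOC][16-58 FREE] -> 16

Answer: 16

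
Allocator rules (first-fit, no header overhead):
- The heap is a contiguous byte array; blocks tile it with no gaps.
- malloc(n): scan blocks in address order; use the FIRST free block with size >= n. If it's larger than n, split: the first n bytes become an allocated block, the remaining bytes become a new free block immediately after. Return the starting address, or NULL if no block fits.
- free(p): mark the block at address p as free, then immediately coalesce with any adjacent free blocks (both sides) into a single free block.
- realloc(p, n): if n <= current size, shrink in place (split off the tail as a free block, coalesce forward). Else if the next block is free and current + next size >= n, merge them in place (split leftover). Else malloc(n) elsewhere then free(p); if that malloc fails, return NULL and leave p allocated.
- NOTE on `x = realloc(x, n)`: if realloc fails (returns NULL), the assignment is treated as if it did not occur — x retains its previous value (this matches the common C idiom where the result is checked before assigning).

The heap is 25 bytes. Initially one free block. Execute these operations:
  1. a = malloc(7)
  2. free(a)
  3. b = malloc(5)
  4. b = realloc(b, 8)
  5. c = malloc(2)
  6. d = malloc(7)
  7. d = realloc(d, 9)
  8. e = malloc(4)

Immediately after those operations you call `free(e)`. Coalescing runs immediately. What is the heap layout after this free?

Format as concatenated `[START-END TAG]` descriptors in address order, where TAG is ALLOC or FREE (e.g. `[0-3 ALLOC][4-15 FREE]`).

Op 1: a = malloc(7) -> a = 0; heap: [0-6 ALLOC][7-24 FREE]
Op 2: free(a) -> (freed a); heap: [0-24 FREE]
Op 3: b = malloc(5) -> b = 0; heap: [0-4 ALLOC][5-24 FREE]
Op 4: b = realloc(b, 8) -> b = 0; heap: [0-7 ALLOC][8-24 FREE]
Op 5: c = malloc(2) -> c = 8; heap: [0-7 ALLOC][8-9 ALLOC][10-24 FREE]
Op 6: d = malloc(7) -> d = 10; heap: [0-7 ALLOC][8-9 ALLOC][10-16 ALLOC][17-24 FREE]
Op 7: d = realloc(d, 9) -> d = 10; heap: [0-7 ALLOC][8-9 ALLOC][10-18 ALLOC][19-24 FREE]
Op 8: e = malloc(4) -> e = 19; heap: [0-7 ALLOC][8-9 ALLOC][10-18 ALLOC][19-22 ALLOC][23-24 FREE]
free(e): e = 19 -> block [19-22 ALLOC]; mark free, coalesce with adjacent free neighbors -> [0-7 ALLOC][8-9 ALLOC][10-18 ALLOC][19-24 FREE]

Answer: [0-7 ALLOC][8-9 ALLOC][10-18 ALLOC][19-24 FREE]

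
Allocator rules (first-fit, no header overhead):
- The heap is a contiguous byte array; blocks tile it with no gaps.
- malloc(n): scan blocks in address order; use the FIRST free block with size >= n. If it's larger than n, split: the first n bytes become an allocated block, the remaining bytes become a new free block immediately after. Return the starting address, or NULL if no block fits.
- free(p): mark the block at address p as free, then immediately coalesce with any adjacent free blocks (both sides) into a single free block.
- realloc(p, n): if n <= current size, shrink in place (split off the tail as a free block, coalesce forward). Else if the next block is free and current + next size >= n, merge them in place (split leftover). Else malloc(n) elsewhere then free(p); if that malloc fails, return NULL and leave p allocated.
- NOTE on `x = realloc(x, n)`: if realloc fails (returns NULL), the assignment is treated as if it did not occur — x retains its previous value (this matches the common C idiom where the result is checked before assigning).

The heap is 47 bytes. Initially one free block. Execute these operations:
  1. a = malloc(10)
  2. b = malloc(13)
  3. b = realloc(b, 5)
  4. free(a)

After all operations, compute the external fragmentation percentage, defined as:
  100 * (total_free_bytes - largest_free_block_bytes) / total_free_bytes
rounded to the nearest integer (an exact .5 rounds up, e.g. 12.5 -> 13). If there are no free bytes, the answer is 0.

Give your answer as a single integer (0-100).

Answer: 24

Derivation:
Op 1: a = malloc(10) -> a = 0; heap: [0-9 ALLOC][10-46 FREE]
Op 2: b = malloc(13) -> b = 10; heap: [0-9 ALLOC][10-22 ALLOC][23-46 FREE]
Op 3: b = realloc(b, 5) -> b = 10; heap: [0-9 ALLOC][10-14 ALLOC][15-46 FREE]
Op 4: free(a) -> (freed a); heap: [0-9 FREE][10-14 ALLOC][15-46 FREE]
Free blocks: [10 32] total_free=42 largest=32 -> 100*(42-32)/42 = 1000/42 ≈ 23.810 -> rounds to 24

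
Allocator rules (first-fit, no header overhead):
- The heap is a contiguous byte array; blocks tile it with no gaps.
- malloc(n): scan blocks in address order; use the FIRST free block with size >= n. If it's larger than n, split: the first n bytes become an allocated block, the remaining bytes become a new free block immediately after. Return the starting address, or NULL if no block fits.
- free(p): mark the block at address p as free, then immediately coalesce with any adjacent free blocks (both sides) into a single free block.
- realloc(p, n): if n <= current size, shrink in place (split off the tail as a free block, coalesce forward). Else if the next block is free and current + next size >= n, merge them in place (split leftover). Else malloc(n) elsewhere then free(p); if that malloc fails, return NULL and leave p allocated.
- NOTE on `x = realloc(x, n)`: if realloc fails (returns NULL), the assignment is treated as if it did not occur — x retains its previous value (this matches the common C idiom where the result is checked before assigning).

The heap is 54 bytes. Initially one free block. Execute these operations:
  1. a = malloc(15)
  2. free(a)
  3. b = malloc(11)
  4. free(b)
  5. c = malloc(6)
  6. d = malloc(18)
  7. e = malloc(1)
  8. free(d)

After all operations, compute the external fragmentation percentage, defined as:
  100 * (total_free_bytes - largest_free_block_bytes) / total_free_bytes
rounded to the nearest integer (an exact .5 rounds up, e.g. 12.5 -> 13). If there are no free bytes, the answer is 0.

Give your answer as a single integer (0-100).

Op 1: a = malloc(15) -> a = 0; heap: [0-14 ALLOC][15-53 FREE]
Op 2: free(a) -> (freed a); heap: [0-53 FREE]
Op 3: b = malloc(11) -> b = 0; heap: [0-10 ALLOC][11-53 FREE]
Op 4: free(b) -> (freed b); heap: [0-53 FREE]
Op 5: c = malloc(6) -> c = 0; heap: [0-5 ALLOC][6-53 FREE]
Op 6: d = malloc(18) -> d = 6; heap: [0-5 ALLOC][6-23 ALLOC][24-53 FREE]
Op 7: e = malloc(1) -> e = 24; heap: [0-5 ALLOC][6-23 ALLOC][24-24 ALLOC][25-53 FREE]
Op 8: free(d) -> (freed d); heap: [0-5 ALLOC][6-23 FREE][24-24 ALLOC][25-53 FREE]
Free blocks: [18 29] total_free=47 largest=29 -> 100*(47-29)/47 = 1800/47 ≈ 38.298 -> rounds to 38

Answer: 38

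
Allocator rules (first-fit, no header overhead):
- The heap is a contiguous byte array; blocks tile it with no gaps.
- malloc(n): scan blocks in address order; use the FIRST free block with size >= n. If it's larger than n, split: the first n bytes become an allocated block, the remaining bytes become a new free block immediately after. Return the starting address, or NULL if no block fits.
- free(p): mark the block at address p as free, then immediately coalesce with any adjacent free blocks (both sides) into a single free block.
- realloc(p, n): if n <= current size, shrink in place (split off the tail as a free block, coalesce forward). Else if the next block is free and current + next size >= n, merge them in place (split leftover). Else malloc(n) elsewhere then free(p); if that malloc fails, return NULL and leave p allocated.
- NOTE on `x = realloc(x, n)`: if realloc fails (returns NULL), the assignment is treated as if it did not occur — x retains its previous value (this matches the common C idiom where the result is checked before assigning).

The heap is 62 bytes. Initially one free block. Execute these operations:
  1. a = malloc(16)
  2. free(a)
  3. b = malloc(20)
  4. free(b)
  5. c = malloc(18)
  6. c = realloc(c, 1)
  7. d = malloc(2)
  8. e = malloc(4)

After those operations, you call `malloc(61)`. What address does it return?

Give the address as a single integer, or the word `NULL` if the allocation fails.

Op 1: a = malloc(16) -> a = 0; heap: [0-15 ALLOC][16-61 FREE]
Op 2: free(a) -> (freed a); heap: [0-61 FREE]
Op 3: b = malloc(20) -> b = 0; heap: [0-19 ALLOC][20-61 FREE]
Op 4: free(b) -> (freed b); heap: [0-61 FREE]
Op 5: c = malloc(18) -> c = 0; heap: [0-17 ALLOC][18-61 FREE]
Op 6: c = realloc(c, 1) -> c = 0; heap: [0-0 ALLOC][1-61 FREE]
Op 7: d = malloc(2) -> d = 1; heap: [0-0 ALLOC][1-2 ALLOC][3-61 FREE]
Op 8: e = malloc(4) -> e = 3; heap: [0-0 ALLOC][1-2 ALLOC][3-6 ALLOC][7-61 FREE]
malloc(61): first-fit scan over [0-0 ALLOC][1-2 ALLOC][3-6 ALLOC][7-61 FREE] -> NULL

Answer: NULL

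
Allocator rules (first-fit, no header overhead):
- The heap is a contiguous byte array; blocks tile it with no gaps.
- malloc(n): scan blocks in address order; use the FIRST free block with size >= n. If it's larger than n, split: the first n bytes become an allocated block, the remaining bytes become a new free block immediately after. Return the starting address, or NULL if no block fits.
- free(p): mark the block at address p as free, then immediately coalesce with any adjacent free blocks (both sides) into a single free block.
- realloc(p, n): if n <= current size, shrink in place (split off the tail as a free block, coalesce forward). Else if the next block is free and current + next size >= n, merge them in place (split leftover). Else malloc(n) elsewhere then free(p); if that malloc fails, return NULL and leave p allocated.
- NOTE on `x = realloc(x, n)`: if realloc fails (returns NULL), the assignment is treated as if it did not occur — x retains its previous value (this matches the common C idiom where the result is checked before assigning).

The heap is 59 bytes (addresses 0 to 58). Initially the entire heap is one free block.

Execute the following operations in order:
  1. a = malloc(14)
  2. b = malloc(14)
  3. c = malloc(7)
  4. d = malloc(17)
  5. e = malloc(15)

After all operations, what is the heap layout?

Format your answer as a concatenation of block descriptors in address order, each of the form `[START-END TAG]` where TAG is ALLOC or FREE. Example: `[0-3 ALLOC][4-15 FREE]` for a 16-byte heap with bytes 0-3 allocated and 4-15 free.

Answer: [0-13 ALLOC][14-27 ALLOC][28-34 ALLOC][35-51 ALLOC][52-58 FREE]

Derivation:
Op 1: a = malloc(14) -> a = 0; heap: [0-13 ALLOC][14-58 FREE]
Op 2: b = malloc(14) -> b = 14; heap: [0-13 ALLOC][14-27 ALLOC][28-58 FREE]
Op 3: c = malloc(7) -> c = 28; heap: [0-13 ALLOC][14-27 ALLOC][28-34 ALLOC][35-58 FREE]
Op 4: d = malloc(17) -> d = 35; heap: [0-13 ALLOC][14-27 ALLOC][28-34 ALLOC][35-51 ALLOC][52-58 FREE]
Op 5: e = malloc(15) -> e = NULL; heap: [0-13 ALLOC][14-27 ALLOC][28-34 ALLOC][35-51 ALLOC][52-58 FREE]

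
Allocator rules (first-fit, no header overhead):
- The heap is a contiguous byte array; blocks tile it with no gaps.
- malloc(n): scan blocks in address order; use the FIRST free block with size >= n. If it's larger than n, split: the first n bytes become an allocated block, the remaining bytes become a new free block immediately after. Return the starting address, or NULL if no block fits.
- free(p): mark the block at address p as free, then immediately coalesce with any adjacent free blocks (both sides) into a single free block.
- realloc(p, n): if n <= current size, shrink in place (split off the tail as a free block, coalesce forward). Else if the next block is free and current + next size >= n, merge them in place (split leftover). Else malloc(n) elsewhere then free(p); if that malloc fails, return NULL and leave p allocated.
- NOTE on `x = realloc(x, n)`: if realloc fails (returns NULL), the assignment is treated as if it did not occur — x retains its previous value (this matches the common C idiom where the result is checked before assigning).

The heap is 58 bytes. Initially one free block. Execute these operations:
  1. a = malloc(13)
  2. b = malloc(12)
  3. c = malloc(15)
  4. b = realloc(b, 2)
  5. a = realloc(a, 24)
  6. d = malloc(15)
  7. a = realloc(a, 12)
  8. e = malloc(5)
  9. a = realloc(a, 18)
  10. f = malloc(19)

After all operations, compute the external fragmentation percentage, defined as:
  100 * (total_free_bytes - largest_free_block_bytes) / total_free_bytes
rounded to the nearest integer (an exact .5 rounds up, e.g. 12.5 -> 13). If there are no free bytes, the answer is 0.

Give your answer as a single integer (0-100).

Answer: 44

Derivation:
Op 1: a = malloc(13) -> a = 0; heap: [0-12 ALLOC][13-57 FREE]
Op 2: b = malloc(12) -> b = 13; heap: [0-12 ALLOC][13-24 ALLOC][25-57 FREE]
Op 3: c = malloc(15) -> c = 25; heap: [0-12 ALLOC][13-24 ALLOC][25-39 ALLOC][40-57 FREE]
Op 4: b = realloc(b, 2) -> b = 13; heap: [0-12 ALLOC][13-14 ALLOC][15-24 FREE][25-39 ALLOC][40-57 FREE]
Op 5: a = realloc(a, 24) -> NULL (a unchanged); heap: [0-12 ALLOC][13-14 ALLOC][15-24 FREE][25-39 ALLOC][40-57 FREE]
Op 6: d = malloc(15) -> d = 40; heap: [0-12 ALLOC][13-14 ALLOC][15-24 FREE][25-39 ALLOC][40-54 ALLOC][55-57 FREE]
Op 7: a = realloc(a, 12) -> a = 0; heap: [0-11 ALLOC][12-12 FREE][13-14 ALLOC][15-24 FREE][25-39 ALLOC][40-54 ALLOC][55-57 FREE]
Op 8: e = malloc(5) -> e = 15; heap: [0-11 ALLOC][12-12 FREE][13-14 ALLOC][15-19 ALLOC][20-24 FREE][25-39 ALLOC][40-54 ALLOC][55-57 FREE]
Op 9: a = realloc(a, 18) -> NULL (a unchanged); heap: [0-11 ALLOC][12-12 FREE][13-14 ALLOC][15-19 ALLOC][20-24 FREE][25-39 ALLOC][40-54 ALLOC][55-57 FREE]
Op 10: f = malloc(19) -> f = NULL; heap: [0-11 ALLOC][12-12 FREE][13-14 ALLOC][15-19 ALLOC][20-24 FREE][25-39 ALLOC][40-54 ALLOC][55-57 FREE]
Free blocks: [1 5 3] total_free=9 largest=5 -> 100*(9-5)/9 = 400/9 ≈ 44.444 -> rounds to 44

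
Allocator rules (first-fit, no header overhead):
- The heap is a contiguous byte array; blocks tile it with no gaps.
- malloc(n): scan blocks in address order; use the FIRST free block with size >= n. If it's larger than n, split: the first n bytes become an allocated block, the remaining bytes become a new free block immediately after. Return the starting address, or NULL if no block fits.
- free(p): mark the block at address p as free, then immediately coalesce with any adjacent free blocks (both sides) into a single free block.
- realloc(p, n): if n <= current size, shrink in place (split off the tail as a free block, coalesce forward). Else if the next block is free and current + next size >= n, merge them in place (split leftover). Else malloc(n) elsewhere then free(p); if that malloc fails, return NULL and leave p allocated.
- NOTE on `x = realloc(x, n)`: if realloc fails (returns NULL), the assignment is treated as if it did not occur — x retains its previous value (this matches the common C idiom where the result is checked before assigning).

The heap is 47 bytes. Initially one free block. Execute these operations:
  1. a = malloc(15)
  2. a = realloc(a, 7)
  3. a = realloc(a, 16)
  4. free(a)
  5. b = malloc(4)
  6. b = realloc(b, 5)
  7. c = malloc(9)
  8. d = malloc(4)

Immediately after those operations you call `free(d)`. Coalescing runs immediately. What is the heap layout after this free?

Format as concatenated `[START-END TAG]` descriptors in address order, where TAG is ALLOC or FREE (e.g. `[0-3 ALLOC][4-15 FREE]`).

Op 1: a = malloc(15) -> a = 0; heap: [0-14 ALLOC][15-46 FREE]
Op 2: a = realloc(a, 7) -> a = 0; heap: [0-6 ALLOC][7-46 FREE]
Op 3: a = realloc(a, 16) -> a = 0; heap: [0-15 ALLOC][16-46 FREE]
Op 4: free(a) -> (freed a); heap: [0-46 FREE]
Op 5: b = malloc(4) -> b = 0; heap: [0-3 ALLOC][4-46 FREE]
Op 6: b = realloc(b, 5) -> b = 0; heap: [0-4 ALLOC][5-46 FREE]
Op 7: c = malloc(9) -> c = 5; heap: [0-4 ALLOC][5-13 ALLOC][14-46 FREE]
Op 8: d = malloc(4) -> d = 14; heap: [0-4 ALLOC][5-13 ALLOC][14-17 ALLOC][18-46 FREE]
free(d): d = 14 -> block [14-17 ALLOC]; mark free, coalesce with adjacent free neighbors -> [0-4 ALLOC][5-13 ALLOC][14-46 FREE]

Answer: [0-4 ALLOC][5-13 ALLOC][14-46 FREE]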